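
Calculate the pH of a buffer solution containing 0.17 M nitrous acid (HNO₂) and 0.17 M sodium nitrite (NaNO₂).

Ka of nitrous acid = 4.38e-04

pKa = -log(4.38e-04) = 3.36. pH = pKa + log([A⁻]/[HA]) = 3.36 + log(0.17/0.17)

pH = 3.36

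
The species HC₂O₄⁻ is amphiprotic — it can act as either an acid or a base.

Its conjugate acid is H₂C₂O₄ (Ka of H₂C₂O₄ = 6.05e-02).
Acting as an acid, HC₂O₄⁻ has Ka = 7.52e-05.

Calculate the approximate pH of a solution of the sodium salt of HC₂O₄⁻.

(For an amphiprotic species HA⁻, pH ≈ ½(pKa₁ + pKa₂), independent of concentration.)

pKa₁ = -log(6.05e-02) = 1.22; pKa₂ = -log(7.52e-05) = 4.12. For an amphiprotic species, pH ≈ ½(pKa₁ + pKa₂) = ½(1.22 + 4.12) = 2.67.

pH = 2.67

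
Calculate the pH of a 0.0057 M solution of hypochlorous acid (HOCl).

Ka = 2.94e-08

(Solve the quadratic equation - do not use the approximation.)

x² + Ka×x - Ka×C = 0. Using quadratic formula: [H⁺] = 1.2931e-05

pH = 4.89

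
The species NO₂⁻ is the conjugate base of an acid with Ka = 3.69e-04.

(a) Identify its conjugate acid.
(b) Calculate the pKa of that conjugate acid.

(a) The conjugate acid is formed by adding one H⁺ to NO₂⁻, giving HNO₂. (b) pKa = -log(Ka) = -log(3.69e-04) = 3.43.

Conjugate acid: HNO₂; pK_a = 3.43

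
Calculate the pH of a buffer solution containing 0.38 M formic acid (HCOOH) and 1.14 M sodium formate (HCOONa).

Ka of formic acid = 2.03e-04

pKa = -log(2.03e-04) = 3.69. pH = pKa + log([A⁻]/[HA]) = 3.69 + log(1.14/0.38)

pH = 4.17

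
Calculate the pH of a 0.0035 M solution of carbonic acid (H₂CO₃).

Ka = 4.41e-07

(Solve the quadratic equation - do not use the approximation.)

x² + Ka×x - Ka×C = 0. Using quadratic formula: [H⁺] = 3.9068e-05

pH = 4.41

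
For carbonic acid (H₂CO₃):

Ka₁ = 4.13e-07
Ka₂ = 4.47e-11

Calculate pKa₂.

pKa₂ = -log(Ka₂) = -log(4.47e-11) = 10.35.

pK_{a2} = 10.35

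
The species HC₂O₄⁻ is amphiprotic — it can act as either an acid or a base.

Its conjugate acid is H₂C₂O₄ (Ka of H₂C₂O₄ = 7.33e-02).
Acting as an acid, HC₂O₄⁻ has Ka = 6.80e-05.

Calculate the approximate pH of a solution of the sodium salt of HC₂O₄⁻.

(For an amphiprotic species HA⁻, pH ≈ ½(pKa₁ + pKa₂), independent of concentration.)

pKa₁ = -log(7.33e-02) = 1.13; pKa₂ = -log(6.80e-05) = 4.17. For an amphiprotic species, pH ≈ ½(pKa₁ + pKa₂) = ½(1.13 + 4.17) = 2.65.

pH = 2.65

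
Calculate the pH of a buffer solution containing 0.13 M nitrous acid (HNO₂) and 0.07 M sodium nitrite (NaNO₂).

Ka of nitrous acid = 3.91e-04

pKa = -log(3.91e-04) = 3.41. pH = pKa + log([A⁻]/[HA]) = 3.41 + log(0.07/0.13)

pH = 3.14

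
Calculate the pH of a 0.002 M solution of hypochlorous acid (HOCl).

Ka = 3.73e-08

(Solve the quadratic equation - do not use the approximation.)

x² + Ka×x - Ka×C = 0. Using quadratic formula: [H⁺] = 8.6185e-06

pH = 5.06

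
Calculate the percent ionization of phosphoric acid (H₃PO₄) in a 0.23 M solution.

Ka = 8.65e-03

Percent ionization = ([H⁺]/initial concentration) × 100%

Using Ka equilibrium: x² + Ka×x - Ka×C = 0. Solving: [H⁺] = 4.0488e-02. Percent = (4.0488e-02/0.23) × 100

Percent ionization = 17.6%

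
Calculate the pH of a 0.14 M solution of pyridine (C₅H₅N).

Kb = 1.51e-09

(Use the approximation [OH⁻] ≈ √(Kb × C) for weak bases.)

[OH⁻] = √(Kb × C) = √(1.51e-09 × 0.14) = 1.4540e-05. pOH = 4.84, pH = 14 - pOH

pH = 9.16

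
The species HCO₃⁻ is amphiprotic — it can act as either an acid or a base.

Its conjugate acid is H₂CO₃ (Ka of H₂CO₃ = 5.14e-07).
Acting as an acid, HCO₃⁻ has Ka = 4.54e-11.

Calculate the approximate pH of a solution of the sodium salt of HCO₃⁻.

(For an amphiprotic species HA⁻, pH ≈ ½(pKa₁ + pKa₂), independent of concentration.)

pKa₁ = -log(5.14e-07) = 6.29; pKa₂ = -log(4.54e-11) = 10.34. For an amphiprotic species, pH ≈ ½(pKa₁ + pKa₂) = ½(6.29 + 10.34) = 8.32.

pH = 8.32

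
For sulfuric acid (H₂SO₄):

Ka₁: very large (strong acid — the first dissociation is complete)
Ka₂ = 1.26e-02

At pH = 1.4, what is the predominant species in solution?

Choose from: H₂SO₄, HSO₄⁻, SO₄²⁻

The first dissociation is complete, so H₂SO₄ itself is never the predominant species in water; pKa₂ = -log(1.26e-02) = 1.90. For a polyprotic acid the predominant species crosses at each pKa: below pKa_n the protonated form dominates, above it the deprotonated form does. At pH = 1.4, the predominant species is HSO₄⁻.

HSO₄⁻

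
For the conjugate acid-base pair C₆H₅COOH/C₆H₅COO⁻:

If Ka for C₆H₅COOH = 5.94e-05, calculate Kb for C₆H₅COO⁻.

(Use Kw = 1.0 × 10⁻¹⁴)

For a conjugate pair Ka × Kb = Kw, so Kb = Kw/Ka = 1.0 × 10⁻¹⁴ / 5.94e-05 = 1.68e-10.

K_b = 1.68e-10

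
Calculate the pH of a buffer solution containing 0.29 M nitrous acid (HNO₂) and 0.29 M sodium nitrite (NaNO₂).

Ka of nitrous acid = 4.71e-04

pKa = -log(4.71e-04) = 3.33. pH = pKa + log([A⁻]/[HA]) = 3.33 + log(0.29/0.29)

pH = 3.33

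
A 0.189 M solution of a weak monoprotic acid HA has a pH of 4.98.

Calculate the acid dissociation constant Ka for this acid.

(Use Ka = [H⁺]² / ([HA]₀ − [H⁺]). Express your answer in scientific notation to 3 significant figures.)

[H⁺] = 10^(−pH) = 10^(−4.98) = 1.047e-05 M. For HA ⇌ H⁺ + A⁻, Ka = [H⁺][A⁻]/[HA] = [H⁺]² / ([HA]₀ − [H⁺]) = (1.047e-05)² / (0.189 − 1.047e-05) = 5.80e-10.

K_a = 5.80e-10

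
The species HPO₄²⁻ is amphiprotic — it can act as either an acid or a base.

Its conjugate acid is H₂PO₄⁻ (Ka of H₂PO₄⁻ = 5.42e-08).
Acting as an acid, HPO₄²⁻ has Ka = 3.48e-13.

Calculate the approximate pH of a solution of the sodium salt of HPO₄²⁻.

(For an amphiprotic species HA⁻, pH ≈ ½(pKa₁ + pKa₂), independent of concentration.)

pKa₁ = -log(5.42e-08) = 7.27; pKa₂ = -log(3.48e-13) = 12.46. For an amphiprotic species, pH ≈ ½(pKa₁ + pKa₂) = ½(7.27 + 12.46) = 9.86.

pH = 9.86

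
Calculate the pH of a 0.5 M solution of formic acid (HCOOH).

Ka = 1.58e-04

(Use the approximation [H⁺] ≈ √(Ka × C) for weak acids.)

[H⁺] = √(Ka × C) = √(1.58e-04 × 0.5) = 8.8882e-03. pH = -log(8.8882e-03)

pH = 2.05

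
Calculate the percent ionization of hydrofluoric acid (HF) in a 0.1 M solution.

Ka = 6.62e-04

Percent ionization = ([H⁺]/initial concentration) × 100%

Using Ka equilibrium: x² + Ka×x - Ka×C = 0. Solving: [H⁺] = 7.8121e-03. Percent = (7.8121e-03/0.1) × 100

Percent ionization = 7.81%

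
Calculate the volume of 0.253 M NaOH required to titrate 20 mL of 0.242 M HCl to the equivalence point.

At equivalence: moles acid = moles base. moles HCl = 0.242 × 20/1000 = 0.00484 mol. V_base = moles / 0.253 × 1000 = 19.1 mL.

V_{base} = 19.1 mL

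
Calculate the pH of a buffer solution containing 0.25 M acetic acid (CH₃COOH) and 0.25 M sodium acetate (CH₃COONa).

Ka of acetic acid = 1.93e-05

pKa = -log(1.93e-05) = 4.71. pH = pKa + log([A⁻]/[HA]) = 4.71 + log(0.25/0.25)

pH = 4.71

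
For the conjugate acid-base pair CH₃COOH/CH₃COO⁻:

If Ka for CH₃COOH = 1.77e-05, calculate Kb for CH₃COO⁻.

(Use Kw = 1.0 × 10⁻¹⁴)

For a conjugate pair Ka × Kb = Kw, so Kb = Kw/Ka = 1.0 × 10⁻¹⁴ / 1.77e-05 = 5.65e-10.

K_b = 5.65e-10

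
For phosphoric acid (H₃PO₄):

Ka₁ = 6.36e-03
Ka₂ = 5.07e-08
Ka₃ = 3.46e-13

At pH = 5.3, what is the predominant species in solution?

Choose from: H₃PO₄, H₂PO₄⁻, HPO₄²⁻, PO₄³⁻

pKa₁ = 2.20, pKa₂ = 7.29, pKa₃ = 12.46. For a polyprotic acid the predominant species crosses at each pKa: below pKa_n the protonated form dominates, above it the deprotonated form does. At pH = 5.3, the predominant species is H₂PO₄⁻.

H₂PO₄⁻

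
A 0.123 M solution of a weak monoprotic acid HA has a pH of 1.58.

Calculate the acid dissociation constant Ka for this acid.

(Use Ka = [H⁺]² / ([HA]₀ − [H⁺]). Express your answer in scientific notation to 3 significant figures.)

[H⁺] = 10^(−pH) = 10^(−1.58) = 2.630e-02 M. For HA ⇌ H⁺ + A⁻, Ka = [H⁺][A⁻]/[HA] = [H⁺]² / ([HA]₀ − [H⁺]) = (2.630e-02)² / (0.123 − 2.630e-02) = 7.15e-03.

K_a = 7.15e-03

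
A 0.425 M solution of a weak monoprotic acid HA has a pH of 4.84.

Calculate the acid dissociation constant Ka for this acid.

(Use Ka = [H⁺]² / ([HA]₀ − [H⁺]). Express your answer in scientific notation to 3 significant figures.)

[H⁺] = 10^(−pH) = 10^(−4.84) = 1.445e-05 M. For HA ⇌ H⁺ + A⁻, Ka = [H⁺][A⁻]/[HA] = [H⁺]² / ([HA]₀ − [H⁺]) = (1.445e-05)² / (0.425 − 1.445e-05) = 4.92e-10.

K_a = 4.92e-10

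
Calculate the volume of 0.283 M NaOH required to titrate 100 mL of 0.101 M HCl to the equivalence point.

At equivalence: moles acid = moles base. moles HCl = 0.101 × 100/1000 = 0.0101 mol. V_base = moles / 0.283 × 1000 = 35.7 mL.

V_{base} = 35.7 mL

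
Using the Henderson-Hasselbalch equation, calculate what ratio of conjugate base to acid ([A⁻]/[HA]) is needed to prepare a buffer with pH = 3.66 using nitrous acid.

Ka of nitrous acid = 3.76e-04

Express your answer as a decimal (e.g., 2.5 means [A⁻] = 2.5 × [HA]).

pKa = -log(3.76e-04) = 3.4248. pH = pKa + log([A⁻]/[HA]), so log([A⁻]/[HA]) = pH − pKa = 3.66 − 3.4248 = 0.2352. [A⁻]/[HA] = 10^(0.2352) = 1.72

[A⁻]/[HA] = 1.72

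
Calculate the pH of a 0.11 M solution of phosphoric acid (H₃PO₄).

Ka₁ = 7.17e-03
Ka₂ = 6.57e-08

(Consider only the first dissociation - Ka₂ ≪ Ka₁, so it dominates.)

First dissociation dominates. From Ka₁ = [H⁺][HA⁻]/[H₂A], x² + Ka₁·x − Ka₁·C = 0 with C = 0.11 M and Ka₁ = 7.17e-03. Solving: [H⁺] = (−Ka₁ + √(Ka₁² + 4·Ka₁·C)) / 2 = 2.4727e-02 M. pH = -log(2.4727e-02) = 1.61.

pH = 1.61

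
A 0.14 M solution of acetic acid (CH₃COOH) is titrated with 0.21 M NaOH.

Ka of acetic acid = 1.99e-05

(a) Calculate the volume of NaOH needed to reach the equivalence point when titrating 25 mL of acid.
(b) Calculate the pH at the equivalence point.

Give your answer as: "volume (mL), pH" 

moles acid = 0.14 × 25/1000 = 0.0035 mol; V_base = moles/0.21 × 1000 = 16.7 mL. At equivalence only the conjugate base is present: [A⁻] = 0.0035/0.042 = 8.4000e-02 M. Kb = Kw/Ka = 5.03e-10; [OH⁻] = √(Kb × [A⁻]) = 6.4970e-06; pOH = 5.19; pH = 14 - pOH = 8.81.

V = 16.7 mL, pH = 8.81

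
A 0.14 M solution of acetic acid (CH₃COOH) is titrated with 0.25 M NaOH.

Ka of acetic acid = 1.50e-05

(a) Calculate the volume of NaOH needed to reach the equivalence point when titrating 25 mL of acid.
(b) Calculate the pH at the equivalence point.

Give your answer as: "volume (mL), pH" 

moles acid = 0.14 × 25/1000 = 0.0035 mol; V_base = moles/0.25 × 1000 = 14.0 mL. At equivalence only the conjugate base is present: [A⁻] = 0.0035/0.039 = 8.9744e-02 M. Kb = Kw/Ka = 6.67e-10; [OH⁻] = √(Kb × [A⁻]) = 7.7349e-06; pOH = 5.11; pH = 14 - pOH = 8.89.

V = 14.0 mL, pH = 8.89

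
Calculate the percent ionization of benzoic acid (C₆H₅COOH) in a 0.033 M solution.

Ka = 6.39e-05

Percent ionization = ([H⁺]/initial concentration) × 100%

Using Ka equilibrium: x² + Ka×x - Ka×C = 0. Solving: [H⁺] = 1.4205e-03. Percent = (1.4205e-03/0.033) × 100

Percent ionization = 4.3%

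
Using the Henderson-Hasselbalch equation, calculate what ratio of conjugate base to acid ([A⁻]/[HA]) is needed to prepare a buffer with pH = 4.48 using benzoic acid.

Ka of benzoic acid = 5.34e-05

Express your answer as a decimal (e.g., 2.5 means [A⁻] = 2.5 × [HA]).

pKa = -log(5.34e-05) = 4.2725. pH = pKa + log([A⁻]/[HA]), so log([A⁻]/[HA]) = pH − pKa = 4.48 − 4.2725 = 0.2075. [A⁻]/[HA] = 10^(0.2075) = 1.61

[A⁻]/[HA] = 1.61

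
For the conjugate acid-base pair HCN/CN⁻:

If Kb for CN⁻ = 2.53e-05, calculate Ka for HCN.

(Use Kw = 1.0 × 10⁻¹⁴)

For a conjugate pair Ka × Kb = Kw, so Ka = Kw/Kb = 1.0 × 10⁻¹⁴ / 2.53e-05 = 3.95e-10.

K_a = 3.95e-10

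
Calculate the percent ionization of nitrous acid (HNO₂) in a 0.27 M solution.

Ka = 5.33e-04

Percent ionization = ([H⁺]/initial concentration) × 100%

Using Ka equilibrium: x² + Ka×x - Ka×C = 0. Solving: [H⁺] = 1.1733e-02. Percent = (1.1733e-02/0.27) × 100

Percent ionization = 4.35%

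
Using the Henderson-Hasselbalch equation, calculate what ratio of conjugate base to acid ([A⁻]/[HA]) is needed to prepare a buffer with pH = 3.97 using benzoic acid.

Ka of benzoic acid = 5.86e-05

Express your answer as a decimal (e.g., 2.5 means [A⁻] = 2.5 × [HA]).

pKa = -log(5.86e-05) = 4.2321. pH = pKa + log([A⁻]/[HA]), so log([A⁻]/[HA]) = pH − pKa = 3.97 − 4.2321 = -0.2621. [A⁻]/[HA] = 10^(-0.2621) = 0.547

[A⁻]/[HA] = 0.547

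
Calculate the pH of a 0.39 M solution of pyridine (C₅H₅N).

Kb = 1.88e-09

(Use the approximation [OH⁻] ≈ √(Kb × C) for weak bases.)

[OH⁻] = √(Kb × C) = √(1.88e-09 × 0.39) = 2.7078e-05. pOH = 4.57, pH = 14 - pOH

pH = 9.43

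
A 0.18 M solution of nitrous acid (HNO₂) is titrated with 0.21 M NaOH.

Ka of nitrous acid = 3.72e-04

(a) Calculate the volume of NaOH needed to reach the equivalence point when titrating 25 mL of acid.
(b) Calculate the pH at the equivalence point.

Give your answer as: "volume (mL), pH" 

moles acid = 0.18 × 25/1000 = 0.0045 mol; V_base = moles/0.21 × 1000 = 21.4 mL. At equivalence only the conjugate base is present: [A⁻] = 0.0045/0.046 = 9.6923e-02 M. Kb = Kw/Ka = 2.69e-11; [OH⁻] = √(Kb × [A⁻]) = 1.6141e-06; pOH = 5.79; pH = 14 - pOH = 8.21.

V = 21.4 mL, pH = 8.21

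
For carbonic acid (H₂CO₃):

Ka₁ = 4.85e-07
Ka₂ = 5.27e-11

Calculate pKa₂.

pKa₂ = -log(Ka₂) = -log(5.27e-11) = 10.28.

pK_{a2} = 10.28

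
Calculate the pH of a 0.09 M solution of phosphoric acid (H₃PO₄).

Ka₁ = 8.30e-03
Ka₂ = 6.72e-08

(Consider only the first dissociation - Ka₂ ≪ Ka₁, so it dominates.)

First dissociation dominates. From Ka₁ = [H⁺][HA⁻]/[H₂A], x² + Ka₁·x − Ka₁·C = 0 with C = 0.09 M and Ka₁ = 8.30e-03. Solving: [H⁺] = (−Ka₁ + √(Ka₁² + 4·Ka₁·C)) / 2 = 2.3495e-02 M. pH = -log(2.3495e-02) = 1.63.

pH = 1.63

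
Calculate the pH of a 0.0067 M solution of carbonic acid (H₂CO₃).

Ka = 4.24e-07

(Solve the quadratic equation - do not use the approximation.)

x² + Ka×x - Ka×C = 0. Using quadratic formula: [H⁺] = 5.3088e-05

pH = 4.28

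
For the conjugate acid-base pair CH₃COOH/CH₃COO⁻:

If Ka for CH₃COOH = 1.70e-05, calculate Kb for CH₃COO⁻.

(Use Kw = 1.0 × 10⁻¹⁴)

For a conjugate pair Ka × Kb = Kw, so Kb = Kw/Ka = 1.0 × 10⁻¹⁴ / 1.70e-05 = 5.88e-10.

K_b = 5.88e-10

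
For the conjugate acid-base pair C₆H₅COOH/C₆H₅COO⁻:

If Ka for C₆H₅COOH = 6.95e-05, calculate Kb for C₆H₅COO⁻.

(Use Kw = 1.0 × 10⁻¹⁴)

For a conjugate pair Ka × Kb = Kw, so Kb = Kw/Ka = 1.0 × 10⁻¹⁴ / 6.95e-05 = 1.44e-10.

K_b = 1.44e-10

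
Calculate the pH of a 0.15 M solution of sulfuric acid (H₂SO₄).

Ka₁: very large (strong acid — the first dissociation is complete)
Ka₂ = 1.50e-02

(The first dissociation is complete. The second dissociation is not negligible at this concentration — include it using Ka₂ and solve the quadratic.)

First dissociation is complete: [H⁺]₀ = [HSO₄⁻]₀ = C = 0.15 M. Second dissociation HSO₄⁻ ⇌ H⁺ + SO₄²⁻: let x = [SO₄²⁻]. Ka₂ = (C + x)·x / (C − x) = 1.50e-02 → x² + (C + Ka₂)·x − Ka₂·C = 0 → x² + 0.16500·x − 2.250e-03 = 0. x = (−0.16500 + √(0.16500² + 4 × 2.250e-03)) / 2 = 1.2664e-02 M. [H⁺] = C + x = 0.15 + 1.2664e-02 = 1.6266e-01 M. pH = -log(1.6266e-01) = 0.79.

pH = 0.79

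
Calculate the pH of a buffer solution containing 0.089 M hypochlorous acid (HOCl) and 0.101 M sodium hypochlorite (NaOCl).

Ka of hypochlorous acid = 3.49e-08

pKa = -log(3.49e-08) = 7.46. pH = pKa + log([A⁻]/[HA]) = 7.46 + log(0.101/0.089)

pH = 7.51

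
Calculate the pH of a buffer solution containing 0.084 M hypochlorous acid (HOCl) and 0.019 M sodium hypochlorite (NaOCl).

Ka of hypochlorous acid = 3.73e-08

pKa = -log(3.73e-08) = 7.43. pH = pKa + log([A⁻]/[HA]) = 7.43 + log(0.019/0.084)

pH = 6.78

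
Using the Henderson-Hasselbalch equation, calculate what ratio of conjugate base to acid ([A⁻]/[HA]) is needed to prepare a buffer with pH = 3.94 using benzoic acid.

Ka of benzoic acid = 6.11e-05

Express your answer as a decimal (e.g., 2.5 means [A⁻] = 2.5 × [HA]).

pKa = -log(6.11e-05) = 4.2140. pH = pKa + log([A⁻]/[HA]), so log([A⁻]/[HA]) = pH − pKa = 3.94 − 4.2140 = -0.2740. [A⁻]/[HA] = 10^(-0.2740) = 0.532

[A⁻]/[HA] = 0.532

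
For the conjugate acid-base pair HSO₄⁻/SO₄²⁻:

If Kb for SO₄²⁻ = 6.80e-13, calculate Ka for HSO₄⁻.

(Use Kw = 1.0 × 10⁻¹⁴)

For a conjugate pair Ka × Kb = Kw, so Ka = Kw/Kb = 1.0 × 10⁻¹⁴ / 6.80e-13 = 1.47e-02.

K_a = 1.47e-02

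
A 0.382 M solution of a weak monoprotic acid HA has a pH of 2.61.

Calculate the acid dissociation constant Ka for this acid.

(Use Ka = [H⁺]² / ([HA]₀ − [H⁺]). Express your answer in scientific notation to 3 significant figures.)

[H⁺] = 10^(−pH) = 10^(−2.61) = 2.455e-03 M. For HA ⇌ H⁺ + A⁻, Ka = [H⁺][A⁻]/[HA] = [H⁺]² / ([HA]₀ − [H⁺]) = (2.455e-03)² / (0.382 − 2.455e-03) = 1.59e-05.

K_a = 1.59e-05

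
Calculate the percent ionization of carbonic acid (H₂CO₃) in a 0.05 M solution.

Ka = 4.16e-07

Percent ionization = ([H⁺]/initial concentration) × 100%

Using Ka equilibrium: x² + Ka×x - Ka×C = 0. Solving: [H⁺] = 1.4401e-04. Percent = (1.4401e-04/0.05) × 100

Percent ionization = 0.288%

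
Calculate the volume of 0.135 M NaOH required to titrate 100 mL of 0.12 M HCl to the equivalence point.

At equivalence: moles acid = moles base. moles HCl = 0.12 × 100/1000 = 0.012 mol. V_base = moles / 0.135 × 1000 = 88.9 mL.

V_{base} = 88.9 mL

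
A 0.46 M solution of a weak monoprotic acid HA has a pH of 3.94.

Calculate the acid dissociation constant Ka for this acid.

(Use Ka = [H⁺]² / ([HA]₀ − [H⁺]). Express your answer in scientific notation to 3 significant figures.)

[H⁺] = 10^(−pH) = 10^(−3.94) = 1.148e-04 M. For HA ⇌ H⁺ + A⁻, Ka = [H⁺][A⁻]/[HA] = [H⁺]² / ([HA]₀ − [H⁺]) = (1.148e-04)² / (0.46 − 1.148e-04) = 2.87e-08.

K_a = 2.87e-08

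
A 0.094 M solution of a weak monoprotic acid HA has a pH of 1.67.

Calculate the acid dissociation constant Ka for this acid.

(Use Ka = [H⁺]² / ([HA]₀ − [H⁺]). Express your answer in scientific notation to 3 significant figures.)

[H⁺] = 10^(−pH) = 10^(−1.67) = 2.138e-02 M. For HA ⇌ H⁺ + A⁻, Ka = [H⁺][A⁻]/[HA] = [H⁺]² / ([HA]₀ − [H⁺]) = (2.138e-02)² / (0.094 − 2.138e-02) = 6.29e-03.

K_a = 6.29e-03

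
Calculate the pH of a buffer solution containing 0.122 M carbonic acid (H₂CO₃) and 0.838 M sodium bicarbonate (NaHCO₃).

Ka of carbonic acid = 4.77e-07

pKa = -log(4.77e-07) = 6.32. pH = pKa + log([A⁻]/[HA]) = 6.32 + log(0.838/0.122)

pH = 7.16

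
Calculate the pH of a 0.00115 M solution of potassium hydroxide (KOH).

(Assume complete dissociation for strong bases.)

[OH⁻] = 0.00115 M for strong base. pOH = -log[OH⁻] = 2.94, pH = 14 - pOH

pH = 11.06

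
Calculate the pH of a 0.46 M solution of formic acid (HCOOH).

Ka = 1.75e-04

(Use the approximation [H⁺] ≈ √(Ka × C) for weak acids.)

[H⁺] = √(Ka × C) = √(1.75e-04 × 0.46) = 8.9722e-03. pH = -log(8.9722e-03)

pH = 2.05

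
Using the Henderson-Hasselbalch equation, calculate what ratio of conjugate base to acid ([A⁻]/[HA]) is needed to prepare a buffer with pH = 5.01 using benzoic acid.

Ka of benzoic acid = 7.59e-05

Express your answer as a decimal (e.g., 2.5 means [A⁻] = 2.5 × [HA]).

pKa = -log(7.59e-05) = 4.1198. pH = pKa + log([A⁻]/[HA]), so log([A⁻]/[HA]) = pH − pKa = 5.01 − 4.1198 = 0.8902. [A⁻]/[HA] = 10^(0.8902) = 7.77

[A⁻]/[HA] = 7.77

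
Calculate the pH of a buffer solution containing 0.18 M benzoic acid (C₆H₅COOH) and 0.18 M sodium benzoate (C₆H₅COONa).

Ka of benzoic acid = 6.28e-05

pKa = -log(6.28e-05) = 4.20. pH = pKa + log([A⁻]/[HA]) = 4.20 + log(0.18/0.18)

pH = 4.20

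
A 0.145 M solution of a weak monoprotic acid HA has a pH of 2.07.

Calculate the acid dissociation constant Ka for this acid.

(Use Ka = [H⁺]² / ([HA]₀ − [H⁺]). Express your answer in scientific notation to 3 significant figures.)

[H⁺] = 10^(−pH) = 10^(−2.07) = 8.511e-03 M. For HA ⇌ H⁺ + A⁻, Ka = [H⁺][A⁻]/[HA] = [H⁺]² / ([HA]₀ − [H⁺]) = (8.511e-03)² / (0.145 − 8.511e-03) = 5.31e-04.

K_a = 5.31e-04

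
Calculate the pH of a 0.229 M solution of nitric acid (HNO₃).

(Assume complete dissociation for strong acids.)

[H⁺] = 0.229 M for strong acid. pH = -log[H⁺] = -log(0.229)

pH = 0.64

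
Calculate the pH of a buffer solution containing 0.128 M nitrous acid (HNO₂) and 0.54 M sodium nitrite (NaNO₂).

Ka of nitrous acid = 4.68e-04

pKa = -log(4.68e-04) = 3.33. pH = pKa + log([A⁻]/[HA]) = 3.33 + log(0.54/0.128)

pH = 3.95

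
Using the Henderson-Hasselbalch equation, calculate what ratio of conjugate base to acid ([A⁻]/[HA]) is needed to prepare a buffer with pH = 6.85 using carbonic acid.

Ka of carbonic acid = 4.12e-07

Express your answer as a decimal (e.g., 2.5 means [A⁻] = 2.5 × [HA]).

pKa = -log(4.12e-07) = 6.3851. pH = pKa + log([A⁻]/[HA]), so log([A⁻]/[HA]) = pH − pKa = 6.85 − 6.3851 = 0.4649. [A⁻]/[HA] = 10^(0.4649) = 2.92

[A⁻]/[HA] = 2.92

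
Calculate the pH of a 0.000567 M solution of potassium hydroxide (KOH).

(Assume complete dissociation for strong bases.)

[OH⁻] = 0.000567 M for strong base. pOH = -log[OH⁻] = 3.25, pH = 14 - pOH

pH = 10.75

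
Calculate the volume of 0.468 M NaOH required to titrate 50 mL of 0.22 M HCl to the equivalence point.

At equivalence: moles acid = moles base. moles HCl = 0.22 × 50/1000 = 0.011 mol. V_base = moles / 0.468 × 1000 = 23.5 mL.

V_{base} = 23.5 mL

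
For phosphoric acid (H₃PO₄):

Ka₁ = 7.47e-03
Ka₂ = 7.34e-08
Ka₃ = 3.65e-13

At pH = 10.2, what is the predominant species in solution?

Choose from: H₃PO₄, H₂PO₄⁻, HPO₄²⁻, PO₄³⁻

pKa₁ = 2.13, pKa₂ = 7.13, pKa₃ = 12.44. For a polyprotic acid the predominant species crosses at each pKa: below pKa_n the protonated form dominates, above it the deprotonated form does. At pH = 10.2, the predominant species is HPO₄²⁻.

HPO₄²⁻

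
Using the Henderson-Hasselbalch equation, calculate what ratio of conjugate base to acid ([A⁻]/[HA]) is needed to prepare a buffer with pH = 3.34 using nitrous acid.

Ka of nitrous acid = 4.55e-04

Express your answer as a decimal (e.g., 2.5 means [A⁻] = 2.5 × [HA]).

pKa = -log(4.55e-04) = 3.3420. pH = pKa + log([A⁻]/[HA]), so log([A⁻]/[HA]) = pH − pKa = 3.34 − 3.3420 = -0.0020. [A⁻]/[HA] = 10^(-0.0020) = 0.995

[A⁻]/[HA] = 0.995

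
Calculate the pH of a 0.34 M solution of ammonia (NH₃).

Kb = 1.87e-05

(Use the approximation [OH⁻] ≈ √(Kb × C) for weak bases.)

[OH⁻] = √(Kb × C) = √(1.87e-05 × 0.34) = 2.5215e-03. pOH = 2.60, pH = 14 - pOH

pH = 11.40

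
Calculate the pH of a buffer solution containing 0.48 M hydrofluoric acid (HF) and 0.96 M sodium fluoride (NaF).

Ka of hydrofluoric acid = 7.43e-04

pKa = -log(7.43e-04) = 3.13. pH = pKa + log([A⁻]/[HA]) = 3.13 + log(0.96/0.48)

pH = 3.43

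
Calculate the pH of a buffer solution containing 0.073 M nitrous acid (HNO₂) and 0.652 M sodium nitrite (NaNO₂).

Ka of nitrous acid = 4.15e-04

pKa = -log(4.15e-04) = 3.38. pH = pKa + log([A⁻]/[HA]) = 3.38 + log(0.652/0.073)

pH = 4.33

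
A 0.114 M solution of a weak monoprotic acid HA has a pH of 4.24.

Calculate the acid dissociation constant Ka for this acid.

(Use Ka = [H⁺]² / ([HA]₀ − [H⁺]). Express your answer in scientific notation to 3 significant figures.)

[H⁺] = 10^(−pH) = 10^(−4.24) = 5.754e-05 M. For HA ⇌ H⁺ + A⁻, Ka = [H⁺][A⁻]/[HA] = [H⁺]² / ([HA]₀ − [H⁺]) = (5.754e-05)² / (0.114 − 5.754e-05) = 2.91e-08.

K_a = 2.91e-08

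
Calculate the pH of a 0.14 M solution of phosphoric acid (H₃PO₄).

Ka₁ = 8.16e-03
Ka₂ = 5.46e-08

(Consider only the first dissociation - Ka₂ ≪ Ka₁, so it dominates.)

First dissociation dominates. From Ka₁ = [H⁺][HA⁻]/[H₂A], x² + Ka₁·x − Ka₁·C = 0 with C = 0.14 M and Ka₁ = 8.16e-03. Solving: [H⁺] = (−Ka₁ + √(Ka₁² + 4·Ka₁·C)) / 2 = 2.9965e-02 M. pH = -log(2.9965e-02) = 1.52.

pH = 1.52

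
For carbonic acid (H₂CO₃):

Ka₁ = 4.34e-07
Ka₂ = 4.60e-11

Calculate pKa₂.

pKa₂ = -log(Ka₂) = -log(4.60e-11) = 10.34.

pK_{a2} = 10.34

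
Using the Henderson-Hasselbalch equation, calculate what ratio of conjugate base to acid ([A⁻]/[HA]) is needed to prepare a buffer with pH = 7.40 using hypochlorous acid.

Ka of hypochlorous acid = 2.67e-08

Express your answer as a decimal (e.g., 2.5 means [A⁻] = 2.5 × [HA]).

pKa = -log(2.67e-08) = 7.5735. pH = pKa + log([A⁻]/[HA]), so log([A⁻]/[HA]) = pH − pKa = 7.40 − 7.5735 = -0.1735. [A⁻]/[HA] = 10^(-0.1735) = 0.671

[A⁻]/[HA] = 0.671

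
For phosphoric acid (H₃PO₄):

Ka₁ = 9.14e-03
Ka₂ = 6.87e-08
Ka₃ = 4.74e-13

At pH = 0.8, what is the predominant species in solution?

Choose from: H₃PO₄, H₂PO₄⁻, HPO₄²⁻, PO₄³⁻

pKa₁ = 2.04, pKa₂ = 7.16, pKa₃ = 12.32. For a polyprotic acid the predominant species crosses at each pKa: below pKa_n the protonated form dominates, above it the deprotonated form does. At pH = 0.8, the predominant species is H₃PO₄.

H₃PO₄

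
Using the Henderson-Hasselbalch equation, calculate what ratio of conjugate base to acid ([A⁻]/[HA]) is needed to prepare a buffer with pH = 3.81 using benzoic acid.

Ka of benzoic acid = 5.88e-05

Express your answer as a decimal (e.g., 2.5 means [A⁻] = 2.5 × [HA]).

pKa = -log(5.88e-05) = 4.2306. pH = pKa + log([A⁻]/[HA]), so log([A⁻]/[HA]) = pH − pKa = 3.81 − 4.2306 = -0.4206. [A⁻]/[HA] = 10^(-0.4206) = 0.380

[A⁻]/[HA] = 0.380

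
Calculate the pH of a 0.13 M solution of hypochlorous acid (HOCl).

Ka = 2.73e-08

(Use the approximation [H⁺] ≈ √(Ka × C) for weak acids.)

[H⁺] = √(Ka × C) = √(2.73e-08 × 0.13) = 5.9573e-05. pH = -log(5.9573e-05)

pH = 4.22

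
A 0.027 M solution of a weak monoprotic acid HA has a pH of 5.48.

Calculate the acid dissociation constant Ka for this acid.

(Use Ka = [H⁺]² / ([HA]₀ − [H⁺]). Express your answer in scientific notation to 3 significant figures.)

[H⁺] = 10^(−pH) = 10^(−5.48) = 3.311e-06 M. For HA ⇌ H⁺ + A⁻, Ka = [H⁺][A⁻]/[HA] = [H⁺]² / ([HA]₀ − [H⁺]) = (3.311e-06)² / (0.027 − 3.311e-06) = 4.06e-10.

K_a = 4.06e-10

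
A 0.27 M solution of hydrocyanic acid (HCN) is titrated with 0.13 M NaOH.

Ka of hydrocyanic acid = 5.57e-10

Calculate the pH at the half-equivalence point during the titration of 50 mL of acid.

At half-equivalence [HA] = [A⁻], so Henderson-Hasselbalch gives pH = pKa = -log(5.57e-10) = 9.25.

pH = pKa = 9.25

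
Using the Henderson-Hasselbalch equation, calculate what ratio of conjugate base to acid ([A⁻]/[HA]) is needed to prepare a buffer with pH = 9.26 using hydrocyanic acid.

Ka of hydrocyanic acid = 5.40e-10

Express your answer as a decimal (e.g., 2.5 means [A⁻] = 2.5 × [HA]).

pKa = -log(5.40e-10) = 9.2676. pH = pKa + log([A⁻]/[HA]), so log([A⁻]/[HA]) = pH − pKa = 9.26 − 9.2676 = -0.0076. [A⁻]/[HA] = 10^(-0.0076) = 0.983

[A⁻]/[HA] = 0.983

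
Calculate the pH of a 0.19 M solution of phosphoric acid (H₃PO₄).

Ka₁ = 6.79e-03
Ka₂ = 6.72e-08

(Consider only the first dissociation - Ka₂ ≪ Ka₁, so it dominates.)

First dissociation dominates. From Ka₁ = [H⁺][HA⁻]/[H₂A], x² + Ka₁·x − Ka₁·C = 0 with C = 0.19 M and Ka₁ = 6.79e-03. Solving: [H⁺] = (−Ka₁ + √(Ka₁² + 4·Ka₁·C)) / 2 = 3.2683e-02 M. pH = -log(3.2683e-02) = 1.49.

pH = 1.49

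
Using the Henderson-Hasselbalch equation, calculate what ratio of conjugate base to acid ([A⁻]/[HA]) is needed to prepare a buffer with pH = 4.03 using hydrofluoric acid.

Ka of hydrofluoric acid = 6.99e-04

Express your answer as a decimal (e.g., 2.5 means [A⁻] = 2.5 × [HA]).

pKa = -log(6.99e-04) = 3.1555. pH = pKa + log([A⁻]/[HA]), so log([A⁻]/[HA]) = pH − pKa = 4.03 − 3.1555 = 0.8745. [A⁻]/[HA] = 10^(0.8745) = 7.49

[A⁻]/[HA] = 7.49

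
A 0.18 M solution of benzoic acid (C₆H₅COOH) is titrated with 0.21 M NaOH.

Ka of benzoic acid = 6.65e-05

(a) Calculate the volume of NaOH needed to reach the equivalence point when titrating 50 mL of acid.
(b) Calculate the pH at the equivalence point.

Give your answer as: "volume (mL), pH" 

moles acid = 0.18 × 50/1000 = 0.009 mol; V_base = moles/0.21 × 1000 = 42.9 mL. At equivalence only the conjugate base is present: [A⁻] = 0.009/0.093 = 9.6923e-02 M. Kb = Kw/Ka = 1.50e-10; [OH⁻] = √(Kb × [A⁻]) = 3.8177e-06; pOH = 5.42; pH = 14 - pOH = 8.58.

V = 42.9 mL, pH = 8.58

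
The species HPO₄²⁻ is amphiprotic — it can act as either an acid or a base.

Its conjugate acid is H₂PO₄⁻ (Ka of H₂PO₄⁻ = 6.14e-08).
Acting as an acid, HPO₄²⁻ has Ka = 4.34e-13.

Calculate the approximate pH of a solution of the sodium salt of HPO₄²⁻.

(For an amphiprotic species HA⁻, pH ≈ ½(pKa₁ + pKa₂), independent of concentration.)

pKa₁ = -log(6.14e-08) = 7.21; pKa₂ = -log(4.34e-13) = 12.36. For an amphiprotic species, pH ≈ ½(pKa₁ + pKa₂) = ½(7.21 + 12.36) = 9.79.

pH = 9.79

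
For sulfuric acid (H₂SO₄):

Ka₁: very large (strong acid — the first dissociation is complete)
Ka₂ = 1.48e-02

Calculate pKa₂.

pKa₂ = -log(Ka₂) = -log(1.48e-02) = 1.83.

pK_{a2} = 1.83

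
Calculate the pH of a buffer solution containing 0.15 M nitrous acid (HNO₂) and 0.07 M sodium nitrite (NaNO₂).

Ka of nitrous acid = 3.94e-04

pKa = -log(3.94e-04) = 3.40. pH = pKa + log([A⁻]/[HA]) = 3.40 + log(0.07/0.15)

pH = 3.07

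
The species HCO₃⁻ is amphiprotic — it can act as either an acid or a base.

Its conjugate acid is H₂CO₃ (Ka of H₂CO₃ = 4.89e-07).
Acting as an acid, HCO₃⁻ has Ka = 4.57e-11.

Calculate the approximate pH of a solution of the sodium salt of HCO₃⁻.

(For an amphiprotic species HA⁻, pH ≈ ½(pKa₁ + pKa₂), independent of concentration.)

pKa₁ = -log(4.89e-07) = 6.31; pKa₂ = -log(4.57e-11) = 10.34. For an amphiprotic species, pH ≈ ½(pKa₁ + pKa₂) = ½(6.31 + 10.34) = 8.33.

pH = 8.33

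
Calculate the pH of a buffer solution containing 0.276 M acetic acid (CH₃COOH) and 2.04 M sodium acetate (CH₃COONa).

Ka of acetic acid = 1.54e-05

pKa = -log(1.54e-05) = 4.81. pH = pKa + log([A⁻]/[HA]) = 4.81 + log(2.04/0.276)

pH = 5.68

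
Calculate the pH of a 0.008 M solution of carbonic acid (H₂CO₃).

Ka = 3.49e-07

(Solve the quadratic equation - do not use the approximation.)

x² + Ka×x - Ka×C = 0. Using quadratic formula: [H⁺] = 5.2665e-05

pH = 4.28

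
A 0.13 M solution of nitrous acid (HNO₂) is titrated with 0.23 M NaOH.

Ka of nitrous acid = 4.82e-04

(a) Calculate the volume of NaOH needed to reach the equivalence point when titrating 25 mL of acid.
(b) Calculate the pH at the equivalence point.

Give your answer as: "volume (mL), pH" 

moles acid = 0.13 × 25/1000 = 0.00325 mol; V_base = moles/0.23 × 1000 = 14.1 mL. At equivalence only the conjugate base is present: [A⁻] = 0.00325/0.039 = 8.3056e-02 M. Kb = Kw/Ka = 2.07e-11; [OH⁻] = √(Kb × [A⁻]) = 1.3127e-06; pOH = 5.88; pH = 14 - pOH = 8.12.

V = 14.1 mL, pH = 8.12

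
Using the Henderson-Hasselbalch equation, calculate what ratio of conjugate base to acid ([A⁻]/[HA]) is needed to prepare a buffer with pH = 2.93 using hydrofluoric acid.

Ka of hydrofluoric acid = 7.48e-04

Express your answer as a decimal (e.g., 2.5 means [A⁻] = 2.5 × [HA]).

pKa = -log(7.48e-04) = 3.1261. pH = pKa + log([A⁻]/[HA]), so log([A⁻]/[HA]) = pH − pKa = 2.93 − 3.1261 = -0.1961. [A⁻]/[HA] = 10^(-0.1961) = 0.637

[A⁻]/[HA] = 0.637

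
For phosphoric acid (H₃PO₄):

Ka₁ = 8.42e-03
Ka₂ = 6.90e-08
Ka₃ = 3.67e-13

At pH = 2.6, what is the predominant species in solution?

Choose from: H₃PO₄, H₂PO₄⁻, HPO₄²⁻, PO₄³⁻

pKa₁ = 2.07, pKa₂ = 7.16, pKa₃ = 12.44. For a polyprotic acid the predominant species crosses at each pKa: below pKa_n the protonated form dominates, above it the deprotonated form does. At pH = 2.6, the predominant species is H₂PO₄⁻.

H₂PO₄⁻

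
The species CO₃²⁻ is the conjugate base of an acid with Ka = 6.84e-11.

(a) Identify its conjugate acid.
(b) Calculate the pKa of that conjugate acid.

(a) The conjugate acid is formed by adding one H⁺ to CO₃²⁻, giving HCO₃⁻. (b) pKa = -log(Ka) = -log(6.84e-11) = 10.16.

Conjugate acid: HCO₃⁻; pK_a = 10.16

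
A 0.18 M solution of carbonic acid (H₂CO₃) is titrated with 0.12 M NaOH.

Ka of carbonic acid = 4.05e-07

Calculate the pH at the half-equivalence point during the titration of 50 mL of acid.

At half-equivalence [HA] = [A⁻], so Henderson-Hasselbalch gives pH = pKa = -log(4.05e-07) = 6.39.

pH = pKa = 6.39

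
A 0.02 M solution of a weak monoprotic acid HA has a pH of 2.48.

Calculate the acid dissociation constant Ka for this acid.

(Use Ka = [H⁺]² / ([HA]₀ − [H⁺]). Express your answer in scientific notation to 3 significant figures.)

[H⁺] = 10^(−pH) = 10^(−2.48) = 3.311e-03 M. For HA ⇌ H⁺ + A⁻, Ka = [H⁺][A⁻]/[HA] = [H⁺]² / ([HA]₀ − [H⁺]) = (3.311e-03)² / (0.02 − 3.311e-03) = 6.57e-04.

K_a = 6.57e-04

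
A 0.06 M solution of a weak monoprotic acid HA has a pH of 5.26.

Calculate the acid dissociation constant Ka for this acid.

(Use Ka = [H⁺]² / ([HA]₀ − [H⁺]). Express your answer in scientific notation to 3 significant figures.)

[H⁺] = 10^(−pH) = 10^(−5.26) = 5.495e-06 M. For HA ⇌ H⁺ + A⁻, Ka = [H⁺][A⁻]/[HA] = [H⁺]² / ([HA]₀ − [H⁺]) = (5.495e-06)² / (0.06 − 5.495e-06) = 5.03e-10.

K_a = 5.03e-10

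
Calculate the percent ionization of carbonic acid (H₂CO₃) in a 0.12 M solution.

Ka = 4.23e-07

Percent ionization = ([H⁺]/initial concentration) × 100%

Using Ka equilibrium: x² + Ka×x - Ka×C = 0. Solving: [H⁺] = 2.2509e-04. Percent = (2.2509e-04/0.12) × 100

Percent ionization = 0.188%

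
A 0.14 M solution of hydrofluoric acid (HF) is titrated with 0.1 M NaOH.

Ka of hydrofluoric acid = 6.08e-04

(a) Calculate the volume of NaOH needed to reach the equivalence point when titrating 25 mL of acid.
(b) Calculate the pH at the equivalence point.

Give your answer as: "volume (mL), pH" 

moles acid = 0.14 × 25/1000 = 0.0035 mol; V_base = moles/0.1 × 1000 = 35.0 mL. At equivalence only the conjugate base is present: [A⁻] = 0.0035/0.060 = 5.8333e-02 M. Kb = Kw/Ka = 1.64e-11; [OH⁻] = √(Kb × [A⁻]) = 9.7950e-07; pOH = 6.01; pH = 14 - pOH = 7.99.

V = 35.0 mL, pH = 7.99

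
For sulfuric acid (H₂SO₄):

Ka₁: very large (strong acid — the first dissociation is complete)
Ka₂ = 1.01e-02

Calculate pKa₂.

pKa₂ = -log(Ka₂) = -log(1.01e-02) = 2.00.

pK_{a2} = 2.00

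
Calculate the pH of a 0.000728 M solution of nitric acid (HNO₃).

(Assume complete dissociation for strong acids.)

[H⁺] = 0.000728 M for strong acid. pH = -log[H⁺] = -log(0.000728)

pH = 3.14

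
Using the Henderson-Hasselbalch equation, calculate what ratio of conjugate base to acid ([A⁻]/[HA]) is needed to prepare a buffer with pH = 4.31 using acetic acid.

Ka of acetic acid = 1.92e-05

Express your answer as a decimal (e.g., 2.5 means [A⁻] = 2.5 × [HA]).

pKa = -log(1.92e-05) = 4.7167. pH = pKa + log([A⁻]/[HA]), so log([A⁻]/[HA]) = pH − pKa = 4.31 − 4.7167 = -0.4067. [A⁻]/[HA] = 10^(-0.4067) = 0.392

[A⁻]/[HA] = 0.392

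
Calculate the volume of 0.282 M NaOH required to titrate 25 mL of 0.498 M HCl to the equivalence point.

At equivalence: moles acid = moles base. moles HCl = 0.498 × 25/1000 = 0.01245 mol. V_base = moles / 0.282 × 1000 = 44.1 mL.

V_{base} = 44.1 mL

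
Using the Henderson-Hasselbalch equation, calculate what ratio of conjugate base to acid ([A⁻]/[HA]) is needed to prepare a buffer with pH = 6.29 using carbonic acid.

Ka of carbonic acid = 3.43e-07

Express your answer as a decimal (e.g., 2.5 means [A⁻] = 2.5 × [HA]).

pKa = -log(3.43e-07) = 6.4647. pH = pKa + log([A⁻]/[HA]), so log([A⁻]/[HA]) = pH − pKa = 6.29 − 6.4647 = -0.1747. [A⁻]/[HA] = 10^(-0.1747) = 0.669

[A⁻]/[HA] = 0.669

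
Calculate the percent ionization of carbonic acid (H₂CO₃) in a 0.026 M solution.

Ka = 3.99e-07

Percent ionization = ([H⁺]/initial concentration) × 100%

Using Ka equilibrium: x² + Ka×x - Ka×C = 0. Solving: [H⁺] = 1.0165e-04. Percent = (1.0165e-04/0.026) × 100

Percent ionization = 0.391%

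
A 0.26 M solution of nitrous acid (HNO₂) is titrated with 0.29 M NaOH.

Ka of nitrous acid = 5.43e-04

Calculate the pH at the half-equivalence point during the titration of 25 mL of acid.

At half-equivalence [HA] = [A⁻], so Henderson-Hasselbalch gives pH = pKa = -log(5.43e-04) = 3.27.

pH = pKa = 3.27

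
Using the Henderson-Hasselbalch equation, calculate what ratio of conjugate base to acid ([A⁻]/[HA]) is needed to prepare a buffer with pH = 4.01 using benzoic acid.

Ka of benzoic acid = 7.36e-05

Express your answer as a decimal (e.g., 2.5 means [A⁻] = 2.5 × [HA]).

pKa = -log(7.36e-05) = 4.1331. pH = pKa + log([A⁻]/[HA]), so log([A⁻]/[HA]) = pH − pKa = 4.01 − 4.1331 = -0.1231. [A⁻]/[HA] = 10^(-0.1231) = 0.753

[A⁻]/[HA] = 0.753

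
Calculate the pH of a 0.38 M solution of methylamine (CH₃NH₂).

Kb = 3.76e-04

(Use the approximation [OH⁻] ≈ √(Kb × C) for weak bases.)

[OH⁻] = √(Kb × C) = √(3.76e-04 × 0.38) = 1.1953e-02. pOH = 1.92, pH = 14 - pOH

pH = 12.08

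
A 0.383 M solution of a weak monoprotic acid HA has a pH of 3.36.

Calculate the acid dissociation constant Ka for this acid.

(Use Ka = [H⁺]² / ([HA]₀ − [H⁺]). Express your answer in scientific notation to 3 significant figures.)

[H⁺] = 10^(−pH) = 10^(−3.36) = 4.365e-04 M. For HA ⇌ H⁺ + A⁻, Ka = [H⁺][A⁻]/[HA] = [H⁺]² / ([HA]₀ − [H⁺]) = (4.365e-04)² / (0.383 − 4.365e-04) = 4.98e-07.

K_a = 4.98e-07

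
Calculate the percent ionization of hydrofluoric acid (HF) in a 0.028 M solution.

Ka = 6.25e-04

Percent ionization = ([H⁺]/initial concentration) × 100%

Using Ka equilibrium: x² + Ka×x - Ka×C = 0. Solving: [H⁺] = 3.8825e-03. Percent = (3.8825e-03/0.028) × 100

Percent ionization = 13.9%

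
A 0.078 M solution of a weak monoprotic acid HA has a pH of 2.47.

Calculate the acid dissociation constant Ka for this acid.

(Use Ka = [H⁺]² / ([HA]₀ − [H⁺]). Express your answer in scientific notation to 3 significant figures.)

[H⁺] = 10^(−pH) = 10^(−2.47) = 3.388e-03 M. For HA ⇌ H⁺ + A⁻, Ka = [H⁺][A⁻]/[HA] = [H⁺]² / ([HA]₀ − [H⁺]) = (3.388e-03)² / (0.078 − 3.388e-03) = 1.54e-04.

K_a = 1.54e-04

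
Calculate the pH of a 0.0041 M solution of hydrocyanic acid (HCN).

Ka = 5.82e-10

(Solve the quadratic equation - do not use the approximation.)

x² + Ka×x - Ka×C = 0. Using quadratic formula: [H⁺] = 1.5444e-06

pH = 5.81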